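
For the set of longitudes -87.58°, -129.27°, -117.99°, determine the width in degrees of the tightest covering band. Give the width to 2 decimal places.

Sort the longitudes: -129.27°, -117.99°, -87.58°.
Eastward gaps between consecutive values (wrapping around): 11.28°, 30.41°, 318.31°.
Largest gap = 318.31° ⇒ minimal covering band is its complement: 360° − 318.31° = 41.69°.
Band runs from -129.27° eastward to -87.58°.

41.69°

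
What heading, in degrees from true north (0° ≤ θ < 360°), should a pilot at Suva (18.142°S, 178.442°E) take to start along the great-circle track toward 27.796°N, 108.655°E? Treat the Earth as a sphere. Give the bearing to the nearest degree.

Δλ = 108.655 − 178.442 = -69.787°.
θ = atan2( sin Δλ · cos φ₂ , cos φ₁ · sin φ₂ − sin φ₁ · cos φ₂ · cos Δλ )
  = atan2(-0.83013, 0.53831) = -57.038° → normalised to [0°, 360°): 302.962°.

303°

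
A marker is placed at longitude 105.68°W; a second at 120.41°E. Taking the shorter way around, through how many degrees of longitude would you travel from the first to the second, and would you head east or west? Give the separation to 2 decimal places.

Raw difference: 120.41 − -105.68 = 226.09°.
Normalise into (−180°, 180°]: 226.09° − 360° = -133.91°.
Negative ⇒ the second point lies to the west; separation 133.91°.

133.91° west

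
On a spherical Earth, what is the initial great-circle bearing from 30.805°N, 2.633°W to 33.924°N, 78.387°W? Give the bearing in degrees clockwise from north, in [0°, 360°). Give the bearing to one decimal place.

295.0°

Δλ = -78.387 − -2.633 = -75.754°.
θ = atan2( sin Δλ · cos φ₂ , cos φ₁ · sin φ₂ − sin φ₁ · cos φ₂ · cos Δλ )
  = atan2(-0.80426, 0.37478) = -65.015° → normalised to [0°, 360°): 294.985°.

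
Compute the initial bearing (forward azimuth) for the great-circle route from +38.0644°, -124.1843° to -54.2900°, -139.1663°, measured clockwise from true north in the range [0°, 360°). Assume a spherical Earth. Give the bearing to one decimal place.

188.7°

Δλ = -139.1663 − -124.1843 = -14.9820°.
θ = atan2( sin Δλ · cos φ₂ , cos φ₁ · sin φ₂ − sin φ₁ · cos φ₂ · cos Δλ )
  = atan2(-0.15089, -0.98692) = -171.307° → normalised to [0°, 360°): 188.693°.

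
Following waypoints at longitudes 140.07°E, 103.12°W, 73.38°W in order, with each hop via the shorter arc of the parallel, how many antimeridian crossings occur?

Leg 1: +140.07° → -103.12°, shortest Δλ = 116.81° (east) — crosses 180°.
Leg 2: -103.12° → -73.38°, shortest Δλ = 29.74° (east) — does not cross 180°.
Total crossings: 1.

1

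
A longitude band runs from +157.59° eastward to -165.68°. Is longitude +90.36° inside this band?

Band width going east from +157.59° to -165.68°: ((-165.68 − 157.59) mod 360) = 36.73°.
Offset of +90.36° east of the west edge: ((90.36 − 157.59) mod 360) = 292.77°.
292.77° > 36.73° ⇒ outside.

No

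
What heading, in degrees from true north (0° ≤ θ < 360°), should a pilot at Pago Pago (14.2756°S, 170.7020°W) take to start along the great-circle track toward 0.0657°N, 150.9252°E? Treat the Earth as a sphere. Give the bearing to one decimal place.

287.4°

Δλ = 150.9252 − -170.7020 = 321.6272°; wrapped into (−180°, 180°]: -38.3728°.
θ = atan2( sin Δλ · cos φ₂ , cos φ₁ · sin φ₂ − sin φ₁ · cos φ₂ · cos Δλ )
  = atan2(-0.62078, 0.19443) = -72.609° → normalised to [0°, 360°): 287.391°.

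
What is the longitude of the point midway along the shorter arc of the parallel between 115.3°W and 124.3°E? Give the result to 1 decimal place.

175.5°W

Signed shortest Δλ from -115.3° to +124.3° is -120.4°.
Midpoint longitude = -115.3° + (-120.4°)/2 = -115.3° − 60.2° = -175.5°.
(The naïve average (-115.3 + +124.3)/2 = 4.5° is on the wrong side of the globe.)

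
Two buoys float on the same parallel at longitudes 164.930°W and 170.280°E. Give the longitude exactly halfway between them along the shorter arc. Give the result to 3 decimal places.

177.325°W

Signed shortest Δλ from -164.930° to +170.280° is -24.790°.
Midpoint longitude = -164.930° + (-24.790°)/2 = -164.930° − 12.395° = -177.325°.
(The naïve average (-164.930 + +170.280)/2 = 2.675° is on the wrong side of the globe.)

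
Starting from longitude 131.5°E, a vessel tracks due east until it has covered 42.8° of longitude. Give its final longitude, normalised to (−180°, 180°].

174.3°E

Start at +131.5°; shift +42.8° → +174.3°.
+174.3° already lies in (−180°, 180°].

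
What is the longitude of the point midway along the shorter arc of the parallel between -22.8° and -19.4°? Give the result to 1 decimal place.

Signed shortest Δλ from -22.8° to -19.4° is +3.4°.
Midpoint longitude = -22.8° + (+3.4°)/2 = -22.8° + 1.7° = -21.1°.

-21.1°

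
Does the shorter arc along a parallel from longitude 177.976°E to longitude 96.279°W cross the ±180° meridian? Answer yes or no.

Yes

Naïve |-96.279 − 177.976| = 274.255° > 180°, so the shorter arc goes the other way round — across 180°.
Signed shortest Δλ = ((-96.279 − 177.976 + 180) mod 360) − 180 = 85.745°.
Going east by 85.745° from +177.976° passes through 180° before reaching -96.279°.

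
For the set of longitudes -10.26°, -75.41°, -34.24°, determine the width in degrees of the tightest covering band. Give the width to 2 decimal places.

Sort the longitudes: -75.41°, -34.24°, -10.26°.
Eastward gaps between consecutive values (wrapping around): 41.17°, 23.98°, 294.85°.
Largest gap = 294.85° ⇒ minimal covering band is its complement: 360° − 294.85° = 65.15°.
Band runs from -75.41° eastward to -10.26°.

65.15°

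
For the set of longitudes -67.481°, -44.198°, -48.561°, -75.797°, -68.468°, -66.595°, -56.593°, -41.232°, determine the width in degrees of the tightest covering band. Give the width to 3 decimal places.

34.565°

Sort the longitudes: -75.797°, -68.468°, -67.481°, -66.595°, -56.593°, -48.561°, -44.198°, -41.232°.
Eastward gaps between consecutive values (wrapping around): 7.329°, 0.987°, 0.886°, 10.002°, 8.032°, 4.363°, 2.966°, 325.435°.
Largest gap = 325.435° ⇒ minimal covering band is its complement: 360° − 325.435° = 34.565°.
Band runs from -75.797° eastward to -41.232°.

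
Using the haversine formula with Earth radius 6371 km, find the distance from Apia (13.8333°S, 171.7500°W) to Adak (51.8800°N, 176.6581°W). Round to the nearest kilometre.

7322 km

Δλ = -176.6581 − -171.7500 = -4.9081°.
Δφ = 51.8800 − -13.8333 = 65.7133°.
a = sin²(Δφ/2) + cos φ₁ · cos φ₂ · sin²(Δλ/2) = 0.295448.
c = 2·atan2(√a, √(1−a)) = 1.14932 rad → d = 6371·c ≈ 7322.34 km.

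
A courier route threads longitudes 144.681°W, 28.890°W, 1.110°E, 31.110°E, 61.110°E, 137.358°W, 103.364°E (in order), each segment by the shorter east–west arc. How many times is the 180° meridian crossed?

2

Leg 1: -144.681° → -28.890°, shortest Δλ = 115.791° (east) — does not cross 180°.
Leg 2: -28.890° → +1.110°, shortest Δλ = 30.0° (east) — does not cross 180°.
Leg 3: +1.110° → +31.110°, shortest Δλ = 30.0° (east) — does not cross 180°.
Leg 4: +31.110° → +61.110°, shortest Δλ = 30.0° (east) — does not cross 180°.
Leg 5: +61.110° → -137.358°, shortest Δλ = 161.532° (east) — crosses 180°.
Leg 6: -137.358° → +103.364°, shortest Δλ = -119.278° (west) — crosses 180°.
Total crossings: 2.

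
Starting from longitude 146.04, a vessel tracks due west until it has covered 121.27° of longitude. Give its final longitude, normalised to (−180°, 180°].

Start at +146.04°; shift −121.27° → +24.77°.
+24.77° already lies in (−180°, 180°].

+24.77°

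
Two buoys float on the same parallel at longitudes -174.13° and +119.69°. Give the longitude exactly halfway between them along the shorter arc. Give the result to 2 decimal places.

+152.78°

Signed shortest Δλ from -174.13° to +119.69° is -66.18°.
Midpoint longitude = -174.13° + (-66.18°)/2 = -174.13° − 33.09° = -207.22°.
Normalise into (−180°, 180°]: +152.78°.
(The naïve average (-174.13 + +119.69)/2 = -27.22° is on the wrong side of the globe.)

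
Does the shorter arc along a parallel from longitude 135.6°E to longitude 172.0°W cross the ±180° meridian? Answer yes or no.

Naïve |-172.0 − 135.6| = 307.6° > 180°, so the shorter arc goes the other way round — across 180°.
Signed shortest Δλ = ((-172.0 − 135.6 + 180) mod 360) − 180 = 52.4°.
Going east by 52.4° from +135.6° passes through 180° before reaching -172.0°.

Yes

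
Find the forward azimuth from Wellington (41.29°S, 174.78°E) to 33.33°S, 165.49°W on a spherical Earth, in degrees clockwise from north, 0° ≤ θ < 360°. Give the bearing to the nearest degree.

69°

Δλ = -165.49 − 174.78 = -340.27°; wrapped into (−180°, 180°]: 19.73°.
θ = atan2( sin Δλ · cos φ₂ , cos φ₁ · sin φ₂ − sin φ₁ · cos φ₂ · cos Δλ )
  = atan2(0.28206, 0.10612) = 69.383° → normalised to [0°, 360°): 69.383°.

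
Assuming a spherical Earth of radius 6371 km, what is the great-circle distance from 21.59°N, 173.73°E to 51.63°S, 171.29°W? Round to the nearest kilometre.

Δλ = -171.29 − 173.73 = -345.02°; wrapped into (−180°, 180°]: 14.98°.
Δφ = -51.63 − 21.59 = -73.22°.
a = sin²(Δφ/2) + cos φ₁ · cos φ₂ · sin²(Δλ/2) = 0.365459.
c = 2·atan2(√a, √(1−a)) = 1.29836 rad → d = 6371·c ≈ 8271.83 km.

8272 km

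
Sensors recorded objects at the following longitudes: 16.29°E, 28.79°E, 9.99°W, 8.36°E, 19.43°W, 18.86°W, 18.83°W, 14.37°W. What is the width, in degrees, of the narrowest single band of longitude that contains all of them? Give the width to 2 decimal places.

48.22°

Sort the longitudes: -19.43°, -18.86°, -18.83°, -14.37°, -9.99°, +8.36°, +16.29°, +28.79°.
Eastward gaps between consecutive values (wrapping around): 0.57°, 0.03°, 4.46°, 4.38°, 18.35°, 7.93°, 12.50°, 311.78°.
Largest gap = 311.78° ⇒ minimal covering band is its complement: 360° − 311.78° = 48.22°.
Band runs from -19.43° eastward to +28.79°.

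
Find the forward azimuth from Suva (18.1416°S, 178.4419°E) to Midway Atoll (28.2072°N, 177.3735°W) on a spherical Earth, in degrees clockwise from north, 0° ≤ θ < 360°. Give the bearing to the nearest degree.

5°

Δλ = -177.3735 − 178.4419 = -355.8154°; wrapped into (−180°, 180°]: 4.1846°.
θ = atan2( sin Δλ · cos φ₂ , cos φ₁ · sin φ₂ − sin φ₁ · cos φ₂ · cos Δλ )
  = atan2(0.06430, 0.72282) = 5.084° → normalised to [0°, 360°): 5.084°.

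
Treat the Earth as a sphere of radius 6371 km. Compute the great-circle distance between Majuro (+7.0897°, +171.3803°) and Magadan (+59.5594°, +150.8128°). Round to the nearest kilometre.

Δλ = 150.8128 − 171.3803 = -20.5675°.
Δφ = 59.5594 − 7.0897 = 52.4697°.
a = sin²(Δφ/2) + cos φ₁ · cos φ₂ · sin²(Δλ/2) = 0.211433.
c = 2·atan2(√a, √(1−a)) = 0.95558 rad → d = 6371·c ≈ 6088.01 km.

6088 km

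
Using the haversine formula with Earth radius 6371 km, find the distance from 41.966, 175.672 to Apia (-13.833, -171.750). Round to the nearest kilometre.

6337 km

Δλ = -171.750 − 175.672 = -347.422°; wrapped into (−180°, 180°]: 12.578°.
Δφ = -13.833 − 41.966 = -55.799°.
a = sin²(Δφ/2) + cos φ₁ · cos φ₂ · sin²(Δλ/2) = 0.227615.
c = 2·atan2(√a, √(1−a)) = 0.99468 rad → d = 6371·c ≈ 6337.11 km.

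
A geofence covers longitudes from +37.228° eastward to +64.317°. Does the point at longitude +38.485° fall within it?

Band width going east from +37.228° to +64.317°: ((64.317 − 37.228) mod 360) = 27.089°.
Offset of +38.485° east of the west edge: ((38.485 − 37.228) mod 360) = 1.257°.
1.257° ≤ 27.089° ⇒ inside.

Yes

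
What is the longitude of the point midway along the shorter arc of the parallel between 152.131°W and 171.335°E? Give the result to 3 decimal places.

170.398°W

Signed shortest Δλ from -152.131° to +171.335° is -36.534°.
Midpoint longitude = -152.131° + (-36.534°)/2 = -152.131° − 18.267° = -170.398°.
(The naïve average (-152.131 + +171.335)/2 = 9.602° is on the wrong side of the globe.)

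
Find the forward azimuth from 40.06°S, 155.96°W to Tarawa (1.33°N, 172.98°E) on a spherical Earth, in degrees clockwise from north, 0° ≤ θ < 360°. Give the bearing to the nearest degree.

318°

Δλ = 172.98 − -155.96 = 328.94°; wrapped into (−180°, 180°]: -31.06°.
θ = atan2( sin Δλ · cos φ₂ , cos φ₁ · sin φ₂ − sin φ₁ · cos φ₂ · cos Δλ )
  = atan2(-0.51580, 0.56893) = -42.196° → normalised to [0°, 360°): 317.804°.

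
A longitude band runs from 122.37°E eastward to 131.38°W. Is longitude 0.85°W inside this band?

Band width going east from +122.37° to -131.38°: ((-131.38 − 122.37) mod 360) = 106.25°.
Offset of -0.85° east of the west edge: ((-0.85 − 122.37) mod 360) = 236.78°.
236.78° > 106.25° ⇒ outside.

No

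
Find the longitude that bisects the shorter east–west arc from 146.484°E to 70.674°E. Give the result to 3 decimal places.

108.579°E

Signed shortest Δλ from +146.484° to +70.674° is -75.810°.
Midpoint longitude = +146.484° + (-75.810°)/2 = +146.484° − 37.905° = +108.579°.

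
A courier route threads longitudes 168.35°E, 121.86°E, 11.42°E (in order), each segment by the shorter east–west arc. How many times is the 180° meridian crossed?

Leg 1: +168.35° → +121.86°, shortest Δλ = -46.49° (west) — does not cross 180°.
Leg 2: +121.86° → +11.42°, shortest Δλ = -110.44° (west) — does not cross 180°.
Total crossings: 0.

0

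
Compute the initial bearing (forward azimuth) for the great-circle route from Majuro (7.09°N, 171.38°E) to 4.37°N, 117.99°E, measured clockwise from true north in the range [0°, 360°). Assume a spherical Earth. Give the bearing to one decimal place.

270.2°

Δλ = 117.99 − 171.38 = -53.39°.
θ = atan2( sin Δλ · cos φ₂ , cos φ₁ · sin φ₂ − sin φ₁ · cos φ₂ · cos Δλ )
  = atan2(-0.80038, 0.00222) = -89.841° → normalised to [0°, 360°): 270.159°.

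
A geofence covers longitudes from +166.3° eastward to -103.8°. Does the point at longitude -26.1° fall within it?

No

Band width going east from +166.3° to -103.8°: ((-103.8 − 166.3) mod 360) = 89.9°.
Offset of -26.1° east of the west edge: ((-26.1 − 166.3) mod 360) = 167.6°.
167.6° > 89.9° ⇒ outside.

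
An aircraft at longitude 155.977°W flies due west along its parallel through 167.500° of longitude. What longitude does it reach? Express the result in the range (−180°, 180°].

36.523°E

Start at -155.977°; shift −167.500° → -323.477°.
-323.477° lies outside (−180°, 180°]; add 360° → +36.523°.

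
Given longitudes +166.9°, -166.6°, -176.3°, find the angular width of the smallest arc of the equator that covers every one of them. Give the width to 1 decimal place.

Sort the longitudes: -176.3°, -166.6°, +166.9°.
Eastward gaps between consecutive values (wrapping around): 9.7°, 333.5°, 16.8°.
Largest gap = 333.5° ⇒ minimal covering band is its complement: 360° − 333.5° = 26.5°.
Band runs from +166.9° eastward to -166.6°, crossing the antimeridian.

26.5°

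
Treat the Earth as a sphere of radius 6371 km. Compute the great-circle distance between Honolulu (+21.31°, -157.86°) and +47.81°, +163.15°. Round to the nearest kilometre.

4551 km

Δλ = 163.15 − -157.86 = 321.01°; wrapped into (−180°, 180°]: -38.99°.
Δφ = 47.81 − 21.31 = 26.50°.
a = sin²(Δφ/2) + cos φ₁ · cos φ₂ · sin²(Δλ/2) = 0.122215.
c = 2·atan2(√a, √(1−a)) = 0.71427 rad → d = 6371·c ≈ 4550.64 km.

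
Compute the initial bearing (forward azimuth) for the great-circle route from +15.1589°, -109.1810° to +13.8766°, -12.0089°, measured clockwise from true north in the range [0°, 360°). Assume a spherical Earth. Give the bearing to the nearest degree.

75°

Δλ = -12.0089 − -109.1810 = 97.1721°.
θ = atan2( sin Δλ · cos φ₂ , cos φ₁ · sin φ₂ − sin φ₁ · cos φ₂ · cos Δλ )
  = atan2(0.96322, 0.26318) = 74.718° → normalised to [0°, 360°): 74.718°.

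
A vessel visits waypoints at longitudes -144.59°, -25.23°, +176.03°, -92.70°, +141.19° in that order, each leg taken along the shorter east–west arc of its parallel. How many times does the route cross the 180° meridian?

3

Leg 1: -144.59° → -25.23°, shortest Δλ = 119.36° (east) — does not cross 180°.
Leg 2: -25.23° → +176.03°, shortest Δλ = -158.74° (west) — crosses 180°.
Leg 3: +176.03° → -92.70°, shortest Δλ = 91.27° (east) — crosses 180°.
Leg 4: -92.70° → +141.19°, shortest Δλ = -126.11° (west) — crosses 180°.
Total crossings: 3.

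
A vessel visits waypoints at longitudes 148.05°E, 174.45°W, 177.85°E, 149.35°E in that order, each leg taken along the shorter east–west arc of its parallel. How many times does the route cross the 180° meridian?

2

Leg 1: +148.05° → -174.45°, shortest Δλ = 37.5° (east) — crosses 180°.
Leg 2: -174.45° → +177.85°, shortest Δλ = -7.7° (west) — crosses 180°.
Leg 3: +177.85° → +149.35°, shortest Δλ = -28.5° (west) — does not cross 180°.
Total crossings: 2.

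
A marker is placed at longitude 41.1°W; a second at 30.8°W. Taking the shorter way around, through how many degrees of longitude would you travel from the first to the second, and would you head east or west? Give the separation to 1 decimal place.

Raw difference: -30.8 − -41.1 = 10.3°.
Normalise into (−180°, 180°]: 10.3° stays 10.3°.
Positive ⇒ the second point lies to the east; separation 10.3°.

10.3° east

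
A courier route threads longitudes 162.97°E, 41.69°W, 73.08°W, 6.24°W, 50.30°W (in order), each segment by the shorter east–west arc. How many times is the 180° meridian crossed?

1

Leg 1: +162.97° → -41.69°, shortest Δλ = 155.34° (east) — crosses 180°.
Leg 2: -41.69° → -73.08°, shortest Δλ = -31.39° (west) — does not cross 180°.
Leg 3: -73.08° → -6.24°, shortest Δλ = 66.84° (east) — does not cross 180°.
Leg 4: -6.24° → -50.30°, shortest Δλ = -44.06° (west) — does not cross 180°.
Total crossings: 1.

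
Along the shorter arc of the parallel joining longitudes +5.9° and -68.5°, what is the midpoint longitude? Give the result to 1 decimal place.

-31.3°

Signed shortest Δλ from +5.9° to -68.5° is -74.4°.
Midpoint longitude = +5.9° + (-74.4°)/2 = +5.9° − 37.2° = -31.3°.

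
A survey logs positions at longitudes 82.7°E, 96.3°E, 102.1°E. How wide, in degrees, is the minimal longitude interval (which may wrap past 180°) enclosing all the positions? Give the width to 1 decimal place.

19.4°

Sort the longitudes: +82.7°, +96.3°, +102.1°.
Eastward gaps between consecutive values (wrapping around): 13.6°, 5.8°, 340.6°.
Largest gap = 340.6° ⇒ minimal covering band is its complement: 360° − 340.6° = 19.4°.
Band runs from +82.7° eastward to +102.1°.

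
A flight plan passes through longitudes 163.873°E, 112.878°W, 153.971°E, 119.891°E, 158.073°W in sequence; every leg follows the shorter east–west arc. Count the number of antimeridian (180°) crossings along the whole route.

Leg 1: +163.873° → -112.878°, shortest Δλ = 83.249° (east) — crosses 180°.
Leg 2: -112.878° → +153.971°, shortest Δλ = -93.151° (west) — crosses 180°.
Leg 3: +153.971° → +119.891°, shortest Δλ = -34.08° (west) — does not cross 180°.
Leg 4: +119.891° → -158.073°, shortest Δλ = 82.036° (east) — crosses 180°.
Total crossings: 3.

3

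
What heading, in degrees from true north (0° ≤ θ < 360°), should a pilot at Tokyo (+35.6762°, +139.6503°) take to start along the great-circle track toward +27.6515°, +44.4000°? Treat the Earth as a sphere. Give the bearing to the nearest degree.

Δλ = 44.4000 − 139.6503 = -95.2503°.
θ = atan2( sin Δλ · cos φ₂ , cos φ₁ · sin φ₂ − sin φ₁ · cos φ₂ · cos Δλ )
  = atan2(-0.88207, 0.42427) = -64.313° → normalised to [0°, 360°): 295.687°.

296°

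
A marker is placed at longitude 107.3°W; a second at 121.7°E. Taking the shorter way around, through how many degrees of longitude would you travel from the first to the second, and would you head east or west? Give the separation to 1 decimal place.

131.0° west

Raw difference: 121.7 − -107.3 = 229.0°.
Normalise into (−180°, 180°]: 229.0° − 360° = -131.0°.
Negative ⇒ the second point lies to the west; separation 131.0°.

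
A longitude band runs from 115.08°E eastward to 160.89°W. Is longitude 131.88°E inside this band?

Band width going east from +115.08° to -160.89°: ((-160.89 − 115.08) mod 360) = 84.03°.
Offset of +131.88° east of the west edge: ((131.88 − 115.08) mod 360) = 16.80°.
16.80° ≤ 84.03° ⇒ inside.

Yes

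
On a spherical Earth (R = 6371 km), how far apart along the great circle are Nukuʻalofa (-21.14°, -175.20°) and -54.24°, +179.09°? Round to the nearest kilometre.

3712 km

Δλ = 179.09 − -175.20 = 354.29°; wrapped into (−180°, 180°]: -5.71°.
Δφ = -54.24 − -21.14 = -33.10°.
a = sin²(Δφ/2) + cos φ₁ · cos φ₂ · sin²(Δλ/2) = 0.082493.
c = 2·atan2(√a, √(1−a)) = 0.58264 rad → d = 6371·c ≈ 3711.98 km.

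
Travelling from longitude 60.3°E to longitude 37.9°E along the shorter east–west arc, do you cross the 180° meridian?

Signed shortest Δλ = ((37.9 − 60.3 + 180) mod 360) − 180 = -22.4°.
Going west by 22.4° from +60.3° reaches +37.9° without touching 180°.

No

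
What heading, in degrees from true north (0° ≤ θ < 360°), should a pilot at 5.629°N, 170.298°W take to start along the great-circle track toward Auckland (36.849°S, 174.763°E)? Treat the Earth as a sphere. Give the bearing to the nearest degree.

197°

Δλ = 174.763 − -170.298 = 345.061°; wrapped into (−180°, 180°]: -14.939°.
θ = atan2( sin Δλ · cos φ₂ , cos φ₁ · sin φ₂ − sin φ₁ · cos φ₂ · cos Δλ )
  = atan2(-0.20629, -0.67265) = -162.950° → normalised to [0°, 360°): 197.050°.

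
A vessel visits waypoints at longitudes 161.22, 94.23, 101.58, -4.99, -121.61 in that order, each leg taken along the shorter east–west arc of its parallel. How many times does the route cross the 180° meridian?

0

Leg 1: +161.22° → +94.23°, shortest Δλ = -66.99° (west) — does not cross 180°.
Leg 2: +94.23° → +101.58°, shortest Δλ = 7.35° (east) — does not cross 180°.
Leg 3: +101.58° → -4.99°, shortest Δλ = -106.57° (west) — does not cross 180°.
Leg 4: -4.99° → -121.61°, shortest Δλ = -116.62° (west) — does not cross 180°.
Total crossings: 0.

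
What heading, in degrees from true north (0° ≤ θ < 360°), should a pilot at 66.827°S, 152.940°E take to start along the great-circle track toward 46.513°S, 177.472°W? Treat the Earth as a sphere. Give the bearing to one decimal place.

Δλ = -177.472 − 152.940 = -330.412°; wrapped into (−180°, 180°]: 29.588°.
θ = atan2( sin Δλ · cos φ₂ , cos φ₁ · sin φ₂ − sin φ₁ · cos φ₂ · cos Δλ )
  = atan2(0.33980, 0.26466) = 52.086° → normalised to [0°, 360°): 52.086°.

52.1°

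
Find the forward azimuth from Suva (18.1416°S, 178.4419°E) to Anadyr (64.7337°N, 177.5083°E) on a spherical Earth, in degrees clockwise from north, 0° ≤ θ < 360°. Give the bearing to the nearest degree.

Δλ = 177.5083 − 178.4419 = -0.9336°.
θ = atan2( sin Δλ · cos φ₂ , cos φ₁ · sin φ₂ − sin φ₁ · cos φ₂ · cos Δλ )
  = atan2(-0.00695, 0.99226) = -0.402° → normalised to [0°, 360°): 359.598°.
To the nearest degree that is 360°, which in [0°, 360°) is written 0°.

0°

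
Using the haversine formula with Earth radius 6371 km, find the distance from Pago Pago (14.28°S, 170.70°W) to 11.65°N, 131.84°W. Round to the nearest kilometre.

Δλ = -131.84 − -170.70 = 38.86°.
Δφ = 11.65 − -14.28 = 25.93°.
a = sin²(Δφ/2) + cos φ₁ · cos φ₂ · sin²(Δλ/2) = 0.155366.
c = 2·atan2(√a, √(1−a)) = 0.81032 rad → d = 6371·c ≈ 5162.54 km.

5163 km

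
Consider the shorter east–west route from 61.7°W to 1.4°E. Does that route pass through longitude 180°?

Signed shortest Δλ = ((1.4 − -61.7 + 180) mod 360) − 180 = 63.1°.
Going east by 63.1° from -61.7° reaches +1.4° without touching 180°.

No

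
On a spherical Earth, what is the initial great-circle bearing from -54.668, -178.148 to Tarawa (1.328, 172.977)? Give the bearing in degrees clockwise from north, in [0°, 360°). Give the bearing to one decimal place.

349.3°

Δλ = 172.977 − -178.148 = 351.125°; wrapped into (−180°, 180°]: -8.875°.
θ = atan2( sin Δλ · cos φ₂ , cos φ₁ · sin φ₂ − sin φ₁ · cos φ₂ · cos Δλ )
  = atan2(-0.15424, 0.81923) = -10.662° → normalised to [0°, 360°): 349.338°.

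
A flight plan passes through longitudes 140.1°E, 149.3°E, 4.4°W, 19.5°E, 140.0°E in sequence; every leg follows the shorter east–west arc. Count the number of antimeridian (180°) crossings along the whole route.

Leg 1: +140.1° → +149.3°, shortest Δλ = 9.2° (east) — does not cross 180°.
Leg 2: +149.3° → -4.4°, shortest Δλ = -153.7° (west) — does not cross 180°.
Leg 3: -4.4° → +19.5°, shortest Δλ = 23.9° (east) — does not cross 180°.
Leg 4: +19.5° → +140.0°, shortest Δλ = 120.5° (east) — does not cross 180°.
Total crossings: 0.

0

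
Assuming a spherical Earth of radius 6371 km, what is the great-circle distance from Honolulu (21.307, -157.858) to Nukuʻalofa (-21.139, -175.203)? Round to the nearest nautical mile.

2744 nmi

Δλ = -175.203 − -157.858 = -17.345°.
Δφ = -21.139 − 21.307 = -42.446°.
a = sin²(Δφ/2) + cos φ₁ · cos φ₂ · sin²(Δλ/2) = 0.150800.
c = 2·atan2(√a, √(1−a)) = 0.79764 rad → d = 6371·c ≈ 5081.75 km ≈ 2743.92 nmi.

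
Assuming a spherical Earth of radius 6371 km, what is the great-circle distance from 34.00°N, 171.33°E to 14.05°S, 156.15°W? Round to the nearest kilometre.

6355 km

Δλ = -156.15 − 171.33 = -327.48°; wrapped into (−180°, 180°]: 32.52°.
Δφ = -14.05 − 34.00 = -48.05°.
a = sin²(Δφ/2) + cos φ₁ · cos φ₂ · sin²(Δλ/2) = 0.228810.
c = 2·atan2(√a, √(1−a)) = 0.99753 rad → d = 6371·c ≈ 6355.25 km.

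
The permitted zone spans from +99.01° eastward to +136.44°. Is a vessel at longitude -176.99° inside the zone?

No

Band width going east from +99.01° to +136.44°: ((136.44 − 99.01) mod 360) = 37.43°.
Offset of -176.99° east of the west edge: ((-176.99 − 99.01) mod 360) = 84.00°.
84.00° > 37.43° ⇒ outside.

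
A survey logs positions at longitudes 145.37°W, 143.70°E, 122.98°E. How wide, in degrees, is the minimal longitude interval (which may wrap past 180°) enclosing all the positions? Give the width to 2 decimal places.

91.65°

Sort the longitudes: -145.37°, +122.98°, +143.70°.
Eastward gaps between consecutive values (wrapping around): 268.35°, 20.72°, 70.93°.
Largest gap = 268.35° ⇒ minimal covering band is its complement: 360° − 268.35° = 91.65°.
Band runs from +122.98° eastward to -145.37°, crossing the antimeridian.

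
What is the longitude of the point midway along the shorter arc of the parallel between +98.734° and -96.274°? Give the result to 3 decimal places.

Signed shortest Δλ from +98.734° to -96.274° is +164.992°.
Midpoint longitude = +98.734° + (+164.992°)/2 = +98.734° + 82.496° = +181.230°.
Normalise into (−180°, 180°]: -178.770°.
(The naïve average (+98.734 + -96.274)/2 = 1.23° is on the wrong side of the globe.)

-178.770°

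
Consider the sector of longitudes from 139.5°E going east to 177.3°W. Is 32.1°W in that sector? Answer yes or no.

Band width going east from +139.5° to -177.3°: ((-177.3 − 139.5) mod 360) = 43.2°.
Offset of -32.1° east of the west edge: ((-32.1 − 139.5) mod 360) = 188.4°.
188.4° > 43.2° ⇒ outside.

No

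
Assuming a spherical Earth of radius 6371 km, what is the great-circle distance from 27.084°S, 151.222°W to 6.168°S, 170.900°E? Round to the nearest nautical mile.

Δλ = 170.900 − -151.222 = 322.122°; wrapped into (−180°, 180°]: -37.878°.
Δφ = -6.168 − -27.084 = 20.916°.
a = sin²(Δφ/2) + cos φ₁ · cos φ₂ · sin²(Δλ/2) = 0.126193.
c = 2·atan2(√a, √(1−a)) = 0.72633 rad → d = 6371·c ≈ 4627.48 km ≈ 2498.64 nmi.

2499 nmi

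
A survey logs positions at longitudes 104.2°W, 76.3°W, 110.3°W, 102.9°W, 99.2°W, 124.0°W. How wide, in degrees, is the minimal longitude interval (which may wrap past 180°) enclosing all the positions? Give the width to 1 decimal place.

Sort the longitudes: -124.0°, -110.3°, -104.2°, -102.9°, -99.2°, -76.3°.
Eastward gaps between consecutive values (wrapping around): 13.7°, 6.1°, 1.3°, 3.7°, 22.9°, 312.3°.
Largest gap = 312.3° ⇒ minimal covering band is its complement: 360° − 312.3° = 47.7°.
Band runs from -124.0° eastward to -76.3°.

47.7°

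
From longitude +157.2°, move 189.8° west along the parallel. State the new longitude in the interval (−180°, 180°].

-32.6°

Start at +157.2°; shift −189.8° → -32.6°.
-32.6° already lies in (−180°, 180°].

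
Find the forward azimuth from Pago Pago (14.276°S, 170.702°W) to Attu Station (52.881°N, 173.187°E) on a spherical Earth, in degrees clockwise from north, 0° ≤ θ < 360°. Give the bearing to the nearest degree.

350°

Δλ = 173.187 − -170.702 = 343.889°; wrapped into (−180°, 180°]: -16.111°.
θ = atan2( sin Δλ · cos φ₂ , cos φ₁ · sin φ₂ − sin φ₁ · cos φ₂ · cos Δλ )
  = atan2(-0.16746, 0.91573) = -10.363° → normalised to [0°, 360°): 349.637°.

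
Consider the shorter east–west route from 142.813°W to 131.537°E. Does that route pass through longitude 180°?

Yes

Naïve |131.537 − -142.813| = 274.35° > 180°, so the shorter arc goes the other way round — across 180°.
Signed shortest Δλ = ((131.537 − -142.813 + 180) mod 360) − 180 = -85.65°.
Going west by 85.65° from -142.813° passes through 180° before reaching +131.537°.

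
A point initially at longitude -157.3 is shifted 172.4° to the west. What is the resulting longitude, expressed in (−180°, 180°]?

Start at -157.3°; shift −172.4° → -329.7°.
-329.7° lies outside (−180°, 180°]; add 360° → +30.3°.

+30.3°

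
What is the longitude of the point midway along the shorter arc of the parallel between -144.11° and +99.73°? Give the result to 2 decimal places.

Signed shortest Δλ from -144.11° to +99.73° is -116.16°.
Midpoint longitude = -144.11° + (-116.16°)/2 = -144.11° − 58.08° = -202.19°.
Normalise into (−180°, 180°]: +157.81°.
(The naïve average (-144.11 + +99.73)/2 = -22.19° is on the wrong side of the globe.)

+157.81°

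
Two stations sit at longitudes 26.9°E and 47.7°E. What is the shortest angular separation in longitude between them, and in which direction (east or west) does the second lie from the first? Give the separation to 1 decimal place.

20.8° east

Raw difference: 47.7 − 26.9 = 20.8°.
Normalise into (−180°, 180°]: 20.8° stays 20.8°.
Positive ⇒ the second point lies to the east; separation 20.8°.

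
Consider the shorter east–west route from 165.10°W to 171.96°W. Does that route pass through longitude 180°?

No

Signed shortest Δλ = ((-171.96 − -165.10 + 180) mod 360) − 180 = -6.86°.
Going west by 6.86° from -165.10° reaches -171.96° without touching 180°.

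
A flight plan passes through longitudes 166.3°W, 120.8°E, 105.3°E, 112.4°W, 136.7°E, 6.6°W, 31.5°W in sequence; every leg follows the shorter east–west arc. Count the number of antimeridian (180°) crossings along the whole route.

3

Leg 1: -166.3° → +120.8°, shortest Δλ = -72.9° (west) — crosses 180°.
Leg 2: +120.8° → +105.3°, shortest Δλ = -15.5° (west) — does not cross 180°.
Leg 3: +105.3° → -112.4°, shortest Δλ = 142.3° (east) — crosses 180°.
Leg 4: -112.4° → +136.7°, shortest Δλ = -110.9° (west) — crosses 180°.
Leg 5: +136.7° → -6.6°, shortest Δλ = -143.3° (west) — does not cross 180°.
Leg 6: -6.6° → -31.5°, shortest Δλ = -24.9° (west) — does not cross 180°.
Total crossings: 3.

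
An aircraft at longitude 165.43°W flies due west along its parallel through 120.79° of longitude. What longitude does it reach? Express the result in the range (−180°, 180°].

Start at -165.43°; shift −120.79° → -286.22°.
-286.22° lies outside (−180°, 180°]; add 360° → +73.78°.

73.78°E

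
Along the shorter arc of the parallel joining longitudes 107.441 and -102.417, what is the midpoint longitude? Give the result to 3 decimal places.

-177.488°

Signed shortest Δλ from +107.441° to -102.417° is +150.142°.
Midpoint longitude = +107.441° + (+150.142°)/2 = +107.441° + 75.071° = +182.512°.
Normalise into (−180°, 180°]: -177.488°.
(The naïve average (+107.441 + -102.417)/2 = 2.512° is on the wrong side of the globe.)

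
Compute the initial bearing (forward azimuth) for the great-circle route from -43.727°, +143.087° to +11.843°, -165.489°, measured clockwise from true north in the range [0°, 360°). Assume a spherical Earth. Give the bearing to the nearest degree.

53°

Δλ = -165.489 − 143.087 = -308.576°; wrapped into (−180°, 180°]: 51.424°.
θ = atan2( sin Δλ · cos φ₂ , cos φ₁ · sin φ₂ − sin φ₁ · cos φ₂ · cos Δλ )
  = atan2(0.76514, 0.57015) = 53.308° → normalised to [0°, 360°): 53.308°.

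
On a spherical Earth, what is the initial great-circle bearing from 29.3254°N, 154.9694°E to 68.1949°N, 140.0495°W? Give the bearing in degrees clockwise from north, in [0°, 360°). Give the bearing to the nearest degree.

25°

Δλ = -140.0495 − 154.9694 = -295.0189°; wrapped into (−180°, 180°]: 64.9811°.
θ = atan2( sin Δλ · cos φ₂ , cos φ₁ · sin φ₂ − sin φ₁ · cos φ₂ · cos Δλ )
  = atan2(0.33660, 0.73253) = 24.679° → normalised to [0°, 360°): 24.679°.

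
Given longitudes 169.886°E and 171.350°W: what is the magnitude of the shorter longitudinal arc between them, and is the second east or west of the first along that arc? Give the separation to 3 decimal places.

18.764° east

Raw difference: -171.350 − 169.886 = -341.236°.
Normalise into (−180°, 180°]: -341.236° + 360° = 18.764°.
Positive ⇒ the second point lies to the east; separation 18.764°.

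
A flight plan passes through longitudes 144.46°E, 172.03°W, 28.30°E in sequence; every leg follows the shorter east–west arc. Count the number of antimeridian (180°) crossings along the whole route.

Leg 1: +144.46° → -172.03°, shortest Δλ = 43.51° (east) — crosses 180°.
Leg 2: -172.03° → +28.30°, shortest Δλ = -159.67° (west) — crosses 180°.
Total crossings: 2.

2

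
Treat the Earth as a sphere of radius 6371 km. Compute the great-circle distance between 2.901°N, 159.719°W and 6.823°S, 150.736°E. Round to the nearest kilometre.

Δλ = 150.736 − -159.719 = 310.455°; wrapped into (−180°, 180°]: -49.545°.
Δφ = -6.823 − 2.901 = -9.724°.
a = sin²(Δφ/2) + cos φ₁ · cos φ₂ · sin²(Δλ/2) = 0.181291.
c = 2·atan2(√a, √(1−a)) = 0.87965 rad → d = 6371·c ≈ 5604.28 km.

5604 km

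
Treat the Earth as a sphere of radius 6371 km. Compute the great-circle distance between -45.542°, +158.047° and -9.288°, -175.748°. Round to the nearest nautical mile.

2561 nmi

Δλ = -175.748 − 158.047 = -333.795°; wrapped into (−180°, 180°]: 26.205°.
Δφ = -9.288 − -45.542 = 36.254°.
a = sin²(Δφ/2) + cos φ₁ · cos φ₂ · sin²(Δλ/2) = 0.132319.
c = 2·atan2(√a, √(1−a)) = 0.74460 rad → d = 6371·c ≈ 4743.83 km ≈ 2561.46 nmi.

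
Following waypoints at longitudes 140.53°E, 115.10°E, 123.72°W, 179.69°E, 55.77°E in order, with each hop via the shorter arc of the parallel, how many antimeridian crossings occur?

2

Leg 1: +140.53° → +115.10°, shortest Δλ = -25.43° (west) — does not cross 180°.
Leg 2: +115.10° → -123.72°, shortest Δλ = 121.18° (east) — crosses 180°.
Leg 3: -123.72° → +179.69°, shortest Δλ = -56.59° (west) — crosses 180°.
Leg 4: +179.69° → +55.77°, shortest Δλ = -123.92° (west) — does not cross 180°.
Total crossings: 2.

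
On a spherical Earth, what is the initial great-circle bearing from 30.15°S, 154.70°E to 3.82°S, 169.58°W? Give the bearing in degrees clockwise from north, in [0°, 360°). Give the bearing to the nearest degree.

59°

Δλ = -169.58 − 154.70 = -324.28°; wrapped into (−180°, 180°]: 35.72°.
θ = atan2( sin Δλ · cos φ₂ , cos φ₁ · sin φ₂ − sin φ₁ · cos φ₂ · cos Δλ )
  = atan2(0.58253, 0.34926) = 59.054° → normalised to [0°, 360°): 59.054°.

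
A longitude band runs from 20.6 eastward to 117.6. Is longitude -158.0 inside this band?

No

Band width going east from +20.6° to +117.6°: ((117.6 − 20.6) mod 360) = 97.0°.
Offset of -158.0° east of the west edge: ((-158.0 − 20.6) mod 360) = 181.4°.
181.4° > 97.0° ⇒ outside.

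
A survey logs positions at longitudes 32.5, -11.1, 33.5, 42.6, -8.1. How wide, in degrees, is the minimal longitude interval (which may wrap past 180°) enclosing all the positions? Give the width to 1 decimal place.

53.7°

Sort the longitudes: -11.1°, -8.1°, +32.5°, +33.5°, +42.6°.
Eastward gaps between consecutive values (wrapping around): 3.0°, 40.6°, 1.0°, 9.1°, 306.3°.
Largest gap = 306.3° ⇒ minimal covering band is its complement: 360° − 306.3° = 53.7°.
Band runs from -11.1° eastward to +42.6°.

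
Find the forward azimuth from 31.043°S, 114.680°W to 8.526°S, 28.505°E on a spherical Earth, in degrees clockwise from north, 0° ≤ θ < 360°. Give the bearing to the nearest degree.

Δλ = 28.505 − -114.680 = 143.185°.
θ = atan2( sin Δλ · cos φ₂ , cos φ₁ · sin φ₂ − sin φ₁ · cos φ₂ · cos Δλ )
  = atan2(0.59261, -0.53530) = 132.091° → normalised to [0°, 360°): 132.091°.

132°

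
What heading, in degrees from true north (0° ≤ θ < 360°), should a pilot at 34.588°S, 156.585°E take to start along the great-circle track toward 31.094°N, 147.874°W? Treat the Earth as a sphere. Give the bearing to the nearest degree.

45°

Δλ = -147.874 − 156.585 = -304.459°; wrapped into (−180°, 180°]: 55.541°.
θ = atan2( sin Δλ · cos φ₂ , cos φ₁ · sin φ₂ − sin φ₁ · cos φ₂ · cos Δλ )
  = atan2(0.70606, 0.70021) = 45.238° → normalised to [0°, 360°): 45.238°.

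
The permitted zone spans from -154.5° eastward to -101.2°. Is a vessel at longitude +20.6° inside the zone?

Band width going east from -154.5° to -101.2°: ((-101.2 − -154.5) mod 360) = 53.3°.
Offset of +20.6° east of the west edge: ((20.6 − -154.5) mod 360) = 175.1°.
175.1° > 53.3° ⇒ outside.

No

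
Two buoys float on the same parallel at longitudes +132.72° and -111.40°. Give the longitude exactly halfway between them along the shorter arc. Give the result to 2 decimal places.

Signed shortest Δλ from +132.72° to -111.40° is +115.88°.
Midpoint longitude = +132.72° + (+115.88°)/2 = +132.72° + 57.94° = +190.66°.
Normalise into (−180°, 180°]: -169.34°.
(The naïve average (+132.72 + -111.40)/2 = 10.66° is on the wrong side of the globe.)

-169.34°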